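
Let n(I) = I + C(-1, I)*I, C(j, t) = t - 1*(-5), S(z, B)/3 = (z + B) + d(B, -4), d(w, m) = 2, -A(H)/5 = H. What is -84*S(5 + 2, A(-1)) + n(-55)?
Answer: -833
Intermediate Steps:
A(H) = -5*H
S(z, B) = 6 + 3*B + 3*z (S(z, B) = 3*((z + B) + 2) = 3*((B + z) + 2) = 3*(2 + B + z) = 6 + 3*B + 3*z)
C(j, t) = 5 + t (C(j, t) = t + 5 = 5 + t)
n(I) = I + I*(5 + I) (n(I) = I + (5 + I)*I = I + I*(5 + I))
-84*S(5 + 2, A(-1)) + n(-55) = -84*(6 + 3*(-5*(-1)) + 3*(5 + 2)) - 55*(6 - 55) = -84*(6 + 3*5 + 3*7) - 55*(-49) = -84*(6 + 15 + 21) + 2695 = -84*42 + 2695 = -3528 + 2695 = -833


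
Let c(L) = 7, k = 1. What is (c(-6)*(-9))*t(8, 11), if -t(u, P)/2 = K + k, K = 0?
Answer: 126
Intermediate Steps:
t(u, P) = -2 (t(u, P) = -2*(0 + 1) = -2*1 = -2)
(c(-6)*(-9))*t(8, 11) = (7*(-9))*(-2) = -63*(-2) = 126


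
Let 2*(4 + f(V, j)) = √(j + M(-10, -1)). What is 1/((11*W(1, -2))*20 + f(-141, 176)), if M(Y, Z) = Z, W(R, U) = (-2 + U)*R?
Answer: -3536/3125649 - 10*√7/3125649 ≈ -0.0011397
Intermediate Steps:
W(R, U) = R*(-2 + U)
f(V, j) = -4 + √(-1 + j)/2 (f(V, j) = -4 + √(j - 1)/2 = -4 + √(-1 + j)/2)
1/((11*W(1, -2))*20 + f(-141, 176)) = 1/((11*(1*(-2 - 2)))*20 + (-4 + √(-1 + 176)/2)) = 1/((11*(1*(-4)))*20 + (-4 + √175/2)) = 1/((11*(-4))*20 + (-4 + (5*√7)/2)) = 1/(-44*20 + (-4 + 5*√7/2)) = 1/(-880 + (-4 + 5*√7/2)) = 1/(-884 + 5*√7/2)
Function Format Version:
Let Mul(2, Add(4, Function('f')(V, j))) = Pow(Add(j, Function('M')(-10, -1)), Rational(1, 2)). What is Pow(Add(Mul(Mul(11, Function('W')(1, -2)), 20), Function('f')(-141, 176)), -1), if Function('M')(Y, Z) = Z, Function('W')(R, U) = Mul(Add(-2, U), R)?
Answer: Add(Rational(-3536, 3125649), Mul(Rational(-10, 3125649), Pow(7, Rational(1, 2)))) ≈ -0.0011397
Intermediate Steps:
Function('W')(R, U) = Mul(R, Add(-2, U))
Function('f')(V, j) = Add(-4, Mul(Rational(1, 2), Pow(Add(-1, j), Rational(1, 2)))) (Function('f')(V, j) = Add(-4, Mul(Rational(1, 2), Pow(Add(j, -1), Rational(1, 2)))) = Add(-4, Mul(Rational(1, 2), Pow(Add(-1, j), Rational(1, 2)))))
Pow(Add(Mul(Mul(11, Function('W')(1, -2)), 20), Function('f')(-141, 176)), -1) = Pow(Add(Mul(Mul(11, Mul(1, Add(-2, -2))), 20), Add(-4, Mul(Rational(1, 2), Pow(Add(-1, 176), Rational(1, 2))))), -1) = Pow(Add(Mul(Mul(11, Mul(1, -4)), 20), Add(-4, Mul(Rational(1, 2), Pow(175, Rational(1, 2))))), -1) = Pow(Add(Mul(Mul(11, -4), 20), Add(-4, Mul(Rational(1, 2), Mul(5, Pow(7, Rational(1, 2)))))), -1) = Pow(Add(Mul(-44, 20), Add(-4, Mul(Rational(5, 2), Pow(7, Rational(1, 2))))), -1) = Pow(Add(-880, Add(-4, Mul(Rational(5, 2), Pow(7, Rational(1, 2))))), -1) = Pow(Add(-884, Mul(Rational(5, 2), Pow(7, Rational(1, 2)))), -1)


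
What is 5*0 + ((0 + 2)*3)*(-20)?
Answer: -120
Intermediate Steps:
5*0 + ((0 + 2)*3)*(-20) = 0 + (2*3)*(-20) = 0 + 6*(-20) = 0 - 120 = -120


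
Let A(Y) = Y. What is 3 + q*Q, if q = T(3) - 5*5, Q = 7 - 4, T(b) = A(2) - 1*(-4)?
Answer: -54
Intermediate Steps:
T(b) = 6 (T(b) = 2 - 1*(-4) = 2 + 4 = 6)
Q = 3
q = -19 (q = 6 - 5*5 = 6 - 25 = -19)
3 + q*Q = 3 - 19*3 = 3 - 57 = -54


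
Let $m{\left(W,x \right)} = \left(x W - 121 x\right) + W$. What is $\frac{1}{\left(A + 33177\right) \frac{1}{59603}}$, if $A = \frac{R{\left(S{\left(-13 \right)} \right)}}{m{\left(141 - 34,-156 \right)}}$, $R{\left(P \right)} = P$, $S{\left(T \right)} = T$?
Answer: $\frac{136550473}{76008494} \approx 1.7965$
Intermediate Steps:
$m{\left(W,x \right)} = W - 121 x + W x$ ($m{\left(W,x \right)} = \left(W x - 121 x\right) + W = \left(- 121 x + W x\right) + W = W - 121 x + W x$)
$A = - \frac{13}{2291}$ ($A = - \frac{13}{\left(141 - 34\right) - -18876 + \left(141 - 34\right) \left(-156\right)} = - \frac{13}{\left(141 - 34\right) + 18876 + \left(141 - 34\right) \left(-156\right)} = - \frac{13}{107 + 18876 + 107 \left(-156\right)} = - \frac{13}{107 + 18876 - 16692} = - \frac{13}{2291} \approx -0.0056744$)
$\frac{1}{\left(A + 33177\right) \frac{1}{59603}} = \frac{1}{\left(- \frac{13}{2291} + 33177\right) \frac{1}{59603}} = \frac{\frac{1}{\frac{1}{59603}}}{\frac{76008494}{2291}} = \frac{2291}{76008494} \cdot 59603 = \frac{136550473}{76008494}$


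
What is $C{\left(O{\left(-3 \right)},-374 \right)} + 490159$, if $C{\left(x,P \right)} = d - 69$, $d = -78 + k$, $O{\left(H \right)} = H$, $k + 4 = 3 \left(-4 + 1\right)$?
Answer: $489999$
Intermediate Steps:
$k = -13$ ($k = -4 + 3 \left(-4 + 1\right) = -4 + 3 \left(-3\right) = -4 - 9 = -13$)
$d = -91$ ($d = -78 - 13 = -91$)
$C{\left(x,P \right)} = -160$ ($C{\left(x,P \right)} = -91 - 69 = -160$)
$C{\left(O{\left(-3 \right)},-374 \right)} + 490159 = -160 + 490159 = 489999$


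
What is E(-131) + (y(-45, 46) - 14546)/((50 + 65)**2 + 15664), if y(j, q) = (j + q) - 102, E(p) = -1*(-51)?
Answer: 1458692/28889 ≈ 50.493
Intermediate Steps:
E(p) = 51
y(j, q) = -102 + j + q
E(-131) + (y(-45, 46) - 14546)/((50 + 65)**2 + 15664) = 51 + ((-102 - 45 + 46) - 14546)/((50 + 65)**2 + 15664) = 51 + (-101 - 14546)/(115**2 + 15664) = 51 - 14647/(13225 + 15664) = 51 - 14647/28889 = 1458692/28889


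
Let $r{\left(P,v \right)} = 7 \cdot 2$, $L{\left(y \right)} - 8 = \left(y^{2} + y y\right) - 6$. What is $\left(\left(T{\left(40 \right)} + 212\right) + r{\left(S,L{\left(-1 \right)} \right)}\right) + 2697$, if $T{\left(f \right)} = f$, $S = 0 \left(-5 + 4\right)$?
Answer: $2963$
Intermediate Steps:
$S = 0$ ($S = 0 \left(-1\right) = 0$)
$L{\left(y \right)} = 2 + 2 y^{2}$ ($L{\left(y \right)} = 8 - \left(6 - y^{2} - y y\right) = 8 + \left(\left(y^{2} + y^{2}\right) - 6\right) = 8 + \left(2 y^{2} - 6\right) = 8 + \left(-6 + 2 y^{2}\right) = 2 + 2 y^{2}$)
$r{\left(P,v \right)} = 14$
$\left(\left(T{\left(40 \right)} + 212\right) + r{\left(S,L{\left(-1 \right)} \right)}\right) + 2697 = \left(\left(40 + 212\right) + 14\right) + 2697 = \left(252 + 14\right) + 2697 = 266 + 2697 = 2963$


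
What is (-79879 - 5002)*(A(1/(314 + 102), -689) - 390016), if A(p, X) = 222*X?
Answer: 46088176094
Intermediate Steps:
(-79879 - 5002)*(A(1/(314 + 102), -689) - 390016) = (-79879 - 5002)*(222*(-689) - 390016) = -84881*(-152958 - 390016) = -84881*(-542974) = 46088176094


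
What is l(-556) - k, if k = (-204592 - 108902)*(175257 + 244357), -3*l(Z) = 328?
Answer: 394639413620/3 ≈ 1.3155e+11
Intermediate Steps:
l(Z) = -328/3 (l(Z) = -1/3*328 = -328/3)
k = -131546471316 (k = -313494*419614 = -131546471316)
l(-556) - k = -328/3 - 1*(-131546471316) = -328/3 + 131546471316 = 394639413620/3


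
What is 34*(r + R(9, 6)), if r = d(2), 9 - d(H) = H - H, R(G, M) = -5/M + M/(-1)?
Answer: 221/3 ≈ 73.667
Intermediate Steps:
R(G, M) = -M - 5/M (R(G, M) = -5/M + M*(-1) = -5/M - M = -M - 5/M)
d(H) = 9 (d(H) = 9 - (H - H) = 9 - 1*0 = 9 + 0 = 9)
r = 9
34*(r + R(9, 6)) = 34*(9 + (-1*6 - 5/6)) = 34*(9 + (-6 - 5*⅙)) = 34*(9 + (-6 - ⅚)) = 34*(9 - 41/6) = 34*(13/6) = 221/3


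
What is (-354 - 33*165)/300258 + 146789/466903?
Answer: 13789000355/46730453658 ≈ 0.29508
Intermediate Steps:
(-354 - 33*165)/300258 + 146789/466903 = (-354 - 5445)*(1/300258) + 146789*(1/466903) = -5799*1/300258 + 146789/466903 = -1933/100086 + 146789/466903 = 13789000355/46730453658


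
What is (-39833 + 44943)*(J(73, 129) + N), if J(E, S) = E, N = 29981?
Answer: 153575940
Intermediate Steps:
(-39833 + 44943)*(J(73, 129) + N) = (-39833 + 44943)*(73 + 29981) = 5110*30054 = 153575940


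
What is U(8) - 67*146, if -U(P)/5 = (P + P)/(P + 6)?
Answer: -68514/7 ≈ -9787.7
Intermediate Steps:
U(P) = -10*P/(6 + P) (U(P) = -5*(P + P)/(P + 6) = -5*2*P/(6 + P) = -10*P/(6 + P))
U(8) - 67*146 = -10*8/(6 + 8) - 67*146 = -10*8/14 - 9782 = -10*8*1/14 - 9782 = -40/7 - 9782 = -68514/7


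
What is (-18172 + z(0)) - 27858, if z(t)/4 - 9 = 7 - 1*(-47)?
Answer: -45778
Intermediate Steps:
z(t) = 252 (z(t) = 36 + 4*(7 - 1*(-47)) = 36 + 4*(7 + 47) = 36 + 4*54 = 36 + 216 = 252)
(-18172 + z(0)) - 27858 = (-18172 + 252) - 27858 = -17920 - 27858 = -45778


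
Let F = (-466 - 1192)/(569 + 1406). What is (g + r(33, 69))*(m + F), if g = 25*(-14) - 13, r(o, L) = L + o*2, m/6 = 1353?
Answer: -3655157376/1975 ≈ -1.8507e+6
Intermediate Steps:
m = 8118 (m = 6*1353 = 8118)
r(o, L) = L + 2*o
F = -1658/1975 ≈ -0.83949
g = -363 (g = -350 - 13 = -363)
(g + r(33, 69))*(m + F) = (-363 + (69 + 2*33))*(8118 - 1658/1975) = (-363 + (69 + 66))*(16031392/1975) = (-363 + 135)*(16031392/1975) = -228*16031392/1975 = -3655157376/1975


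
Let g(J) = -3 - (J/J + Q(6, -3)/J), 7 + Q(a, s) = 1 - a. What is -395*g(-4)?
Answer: 2765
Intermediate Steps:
Q(a, s) = -6 - a (Q(a, s) = -7 + (1 - a) = -6 - a)
g(J) = -4 + 12/J (g(J) = -3 - (J/J + (-6 - 1*6)/J) = -3 - (1 + (-6 - 6)/J) = -3 - (1 - 12/J) = -3 + (-1 + 12/J) = -4 + 12/J)
-395*g(-4) = -395*(-4 + 12/(-4)) = -395*(-4 + 12*(-¼)) = -395*(-4 - 3) = -395*(-7) = 2765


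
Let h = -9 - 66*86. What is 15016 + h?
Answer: 9331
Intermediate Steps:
h = -5685 (h = -9 - 5676 = -5685)
15016 + h = 15016 - 5685 = 9331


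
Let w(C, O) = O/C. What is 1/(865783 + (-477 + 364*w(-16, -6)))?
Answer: 2/1730885 ≈ 1.1555e-6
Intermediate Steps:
1/(865783 + (-477 + 364*w(-16, -6))) = 1/(865783 + (-477 + 364*(-6/(-16)))) = 1/(865783 + (-477 + 364*(-6*(-1/16)))) = 1/(865783 + (-477 + 364*(3/8))) = 1/(865783 + (-477 + 273/2)) = 1/(865783 - 681/2) = 1/(1730885/2) = 2/1730885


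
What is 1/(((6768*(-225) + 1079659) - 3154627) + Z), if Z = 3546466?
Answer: -1/51302 ≈ -1.9492e-5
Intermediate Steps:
1/(((6768*(-225) + 1079659) - 3154627) + Z) = 1/(((6768*(-225) + 1079659) - 3154627) + 3546466) = 1/(((-1522800 + 1079659) - 3154627) + 3546466) = 1/((-443141 - 3154627) + 3546466) = 1/(-3597768 + 3546466) = 1/(-51302) = -1/51302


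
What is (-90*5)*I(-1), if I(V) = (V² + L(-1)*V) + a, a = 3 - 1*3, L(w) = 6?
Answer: 2250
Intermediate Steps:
a = 0 (a = 3 - 3 = 0)
I(V) = V² + 6*V (I(V) = (V² + 6*V) + 0 = V² + 6*V)
(-90*5)*I(-1) = (-90*5)*(-(6 - 1)) = (-18*25)*(-1*5) = -450*(-5) = 2250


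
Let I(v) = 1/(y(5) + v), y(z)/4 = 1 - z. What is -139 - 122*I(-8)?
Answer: -1607/12 ≈ -133.92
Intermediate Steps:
y(z) = 4 - 4*z (y(z) = 4*(1 - z) = 4 - 4*z)
I(v) = 1/(-16 + v) (I(v) = 1/((4 - 4*5) + v) = 1/((4 - 20) + v) = 1/(-16 + v))
-139 - 122*I(-8) = -139 - 122/(-16 - 8) = -139 - 122/(-24) = -139 - 122*(-1/24) = -139 + 61/12 = -1607/12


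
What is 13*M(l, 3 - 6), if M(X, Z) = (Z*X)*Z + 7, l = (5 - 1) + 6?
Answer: 1261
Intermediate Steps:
l = 10 (l = 4 + 6 = 10)
M(X, Z) = 7 + X*Z² (M(X, Z) = (X*Z)*Z + 7 = X*Z² + 7 = 7 + X*Z²)
13*M(l, 3 - 6) = 13*(7 + 10*(3 - 6)²) = 13*(7 + 10*(-3)²) = 13*(7 + 10*9) = 13*(7 + 90) = 13*97 = 1261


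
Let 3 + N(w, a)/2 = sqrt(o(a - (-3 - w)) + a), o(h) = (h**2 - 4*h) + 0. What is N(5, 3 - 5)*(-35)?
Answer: 210 - 70*sqrt(10) ≈ -11.359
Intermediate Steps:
o(h) = h**2 - 4*h
N(w, a) = -6 + 2*sqrt(a + (-1 + a + w)*(3 + a + w)) (N(w, a) = -6 + 2*sqrt((a - (-3 - w))*(-4 + (a - (-3 - w))) + a) = -6 + 2*sqrt((a + (3 + w))*(-4 + (a + (3 + w))) + a) = -6 + 2*sqrt((3 + a + w)*(-4 + (3 + a + w)) + a) = -6 + 2*sqrt((3 + a + w)*(-1 + a + w) + a) = -6 + 2*sqrt((-1 + a + w)*(3 + a + w) + a) = -6 + 2*sqrt(a + (-1 + a + w)*(3 + a + w)))
N(5, 3 - 5)*(-35) = (-6 + 2*sqrt((3 - 5) + (-1 + (3 - 5) + 5)*(3 + (3 - 5) + 5)))*(-35) = (-6 + 2*sqrt(-2 + (-1 - 2 + 5)*(3 - 2 + 5)))*(-35) = (-6 + 2*sqrt(-2 + 2*6))*(-35) = (-6 + 2*sqrt(-2 + 12))*(-35) = (-6 + 2*sqrt(10))*(-35) = 210 - 70*sqrt(10)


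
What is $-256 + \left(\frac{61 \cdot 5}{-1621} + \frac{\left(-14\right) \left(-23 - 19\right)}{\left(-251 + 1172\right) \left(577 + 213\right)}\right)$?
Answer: $- \frac{50358891607}{196570565} \approx -256.19$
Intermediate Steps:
$-256 + \left(\frac{61 \cdot 5}{-1621} + \frac{\left(-14\right) \left(-23 - 19\right)}{\left(-251 + 1172\right) \left(577 + 213\right)}\right) = -256 + \left(305 \left(- \frac{1}{1621}\right) + \frac{\left(-14\right) \left(-42\right)}{921 \cdot 790}\right) = -256 - \left(\frac{305}{1621} - \frac{588}{727590}\right) = -256 + \left(- \frac{305}{1621} + 588 \cdot \frac{1}{727590}\right) = -256 + \left(- \frac{305}{1621} + \frac{98}{121265}\right) = -256 - \frac{36826967}{196570565} = - \frac{50358891607}{196570565}$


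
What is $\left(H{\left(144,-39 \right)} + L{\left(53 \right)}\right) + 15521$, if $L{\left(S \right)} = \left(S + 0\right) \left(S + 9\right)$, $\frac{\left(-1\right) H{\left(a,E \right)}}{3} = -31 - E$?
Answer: $18783$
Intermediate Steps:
$H{\left(a,E \right)} = 93 + 3 E$ ($H{\left(a,E \right)} = - 3 \left(-31 - E\right) = 93 + 3 E$)
$L{\left(S \right)} = S \left(9 + S\right)$
$\left(H{\left(144,-39 \right)} + L{\left(53 \right)}\right) + 15521 = \left(\left(93 + 3 \left(-39\right)\right) + 53 \left(9 + 53\right)\right) + 15521 = \left(\left(93 - 117\right) + 53 \cdot 62\right) + 15521 = \left(-24 + 3286\right) + 15521 = 3262 + 15521 = 18783$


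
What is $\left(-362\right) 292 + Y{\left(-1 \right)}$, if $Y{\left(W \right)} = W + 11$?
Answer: $-105694$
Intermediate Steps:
$Y{\left(W \right)} = 11 + W$
$\left(-362\right) 292 + Y{\left(-1 \right)} = \left(-362\right) 292 + \left(11 - 1\right) = -105704 + 10 = -105694$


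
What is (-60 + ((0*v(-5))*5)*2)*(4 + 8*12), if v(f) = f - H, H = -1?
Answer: -6000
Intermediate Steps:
v(f) = 1 + f (v(f) = f - 1*(-1) = f + 1 = 1 + f)
(-60 + ((0*v(-5))*5)*2)*(4 + 8*12) = (-60 + ((0*(1 - 5))*5)*2)*(4 + 8*12) = (-60 + ((0*(-4))*5)*2)*(4 + 96) = (-60 + (0*5)*2)*100 = (-60 + 0*2)*100 = (-60 + 0)*100 = -60*100 = -6000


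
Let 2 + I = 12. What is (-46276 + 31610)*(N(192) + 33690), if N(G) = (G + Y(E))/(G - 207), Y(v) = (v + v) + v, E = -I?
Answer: -2469695736/5 ≈ -4.9394e+8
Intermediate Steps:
I = 10 (I = -2 + 12 = 10)
E = -10 (E = -1*10 = -10)
Y(v) = 3*v (Y(v) = 2*v + v = 3*v)
N(G) = (-30 + G)/(-207 + G) (N(G) = (G + 3*(-10))/(G - 207) = (G - 30)/(-207 + G) = (-30 + G)/(-207 + G))
(-46276 + 31610)*(N(192) + 33690) = (-46276 + 31610)*((-30 + 192)/(-207 + 192) + 33690) = -14666*(162/(-15) + 33690) = -14666*(-1/15*162 + 33690) = -14666*(-54/5 + 33690) = -14666*168396/5 = -2469695736/5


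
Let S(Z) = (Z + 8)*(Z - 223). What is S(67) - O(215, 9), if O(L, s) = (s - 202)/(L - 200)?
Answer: -175307/15 ≈ -11687.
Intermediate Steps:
S(Z) = (-223 + Z)*(8 + Z) (S(Z) = (8 + Z)*(-223 + Z) = (-223 + Z)*(8 + Z))
O(L, s) = (-202 + s)/(-200 + L)
S(67) - O(215, 9) = (-1784 + 67² - 215*67) - (-202 + 9)/(-200 + 215) = (-1784 + 4489 - 14405) - (-193)/15 = -11700 - (-193)/15 = -11700 - 1*(-193/15) = -11700 + 193/15 = -175307/15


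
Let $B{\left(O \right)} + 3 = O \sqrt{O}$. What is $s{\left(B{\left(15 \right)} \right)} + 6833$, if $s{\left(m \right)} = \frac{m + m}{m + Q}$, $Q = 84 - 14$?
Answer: $\frac{3802405}{557} + \frac{1050 \sqrt{15}}{557} \approx 6833.9$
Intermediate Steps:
$Q = 70$
$B{\left(O \right)} = -3 + O^{\frac{3}{2}}$ ($B{\left(O \right)} = -3 + O \sqrt{O} = -3 + O^{\frac{3}{2}}$)
$s{\left(m \right)} = \frac{2 m}{70 + m}$ ($s{\left(m \right)} = \frac{m + m}{m + 70} = \frac{2 m}{70 + m}$)
$s{\left(B{\left(15 \right)} \right)} + 6833 = \frac{2 \left(-3 + 15^{\frac{3}{2}}\right)}{70 - \left(3 - 15^{\frac{3}{2}}\right)} + 6833 = \frac{2 \left(-3 + 15 \sqrt{15}\right)}{70 - \left(3 - 15 \sqrt{15}\right)} + 6833 = \frac{2 \left(-3 + 15 \sqrt{15}\right)}{67 + 15 \sqrt{15}} + 6833 = 6833 + \frac{2 \left(-3 + 15 \sqrt{15}\right)}{67 + 15 \sqrt{15}}$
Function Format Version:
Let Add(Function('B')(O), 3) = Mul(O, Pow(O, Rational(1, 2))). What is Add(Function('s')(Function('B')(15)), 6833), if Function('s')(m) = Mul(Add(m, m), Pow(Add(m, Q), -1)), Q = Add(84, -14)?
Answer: Add(Rational(3802405, 557), Mul(Rational(1050, 557), Pow(15, Rational(1, 2)))) ≈ 6833.9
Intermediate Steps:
Q = 70
Function('B')(O) = Add(-3, Pow(O, Rational(3, 2))) (Function('B')(O) = Add(-3, Mul(O, Pow(O, Rational(1, 2)))) = Add(-3, Pow(O, Rational(3, 2))))
Function('s')(m) = Mul(2, m, Pow(Add(70, m), -1)) (Function('s')(m) = Mul(Add(m, m), Pow(Add(m, 70), -1)) = Mul(Mul(2, m), Pow(Add(70, m), -1)) = Mul(2, m, Pow(Add(70, m), -1)))
Add(Function('s')(Function('B')(15)), 6833) = Add(Mul(2, Add(-3, Pow(15, Rational(3, 2))), Pow(Add(70, Add(-3, Pow(15, Rational(3, 2)))), -1)), 6833) = Add(Mul(2, Add(-3, Mul(15, Pow(15, Rational(1, 2)))), Pow(Add(70, Add(-3, Mul(15, Pow(15, Rational(1, 2))))), -1)), 6833) = Add(Mul(2, Add(-3, Mul(15, Pow(15, Rational(1, 2)))), Pow(Add(67, Mul(15, Pow(15, Rational(1, 2)))), -1)), 6833) = Add(Mul(2, Pow(Add(67, Mul(15, Pow(15, Rational(1, 2)))), -1), Add(-3, Mul(15, Pow(15, Rational(1, 2))))), 6833) = Add(6833, Mul(2, Pow(Add(67, Mul(15, Pow(15, Rational(1, 2)))), -1), Add(-3, Mul(15, Pow(15, Rational(1, 2))))))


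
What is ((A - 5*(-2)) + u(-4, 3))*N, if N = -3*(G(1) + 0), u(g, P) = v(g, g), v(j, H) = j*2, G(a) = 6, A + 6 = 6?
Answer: -36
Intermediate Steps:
A = 0 (A = -6 + 6 = 0)
v(j, H) = 2*j
u(g, P) = 2*g
N = -18 (N = -3*(6 + 0) = -3*6 = -18)
((A - 5*(-2)) + u(-4, 3))*N = ((0 - 5*(-2)) + 2*(-4))*(-18) = ((0 + 10) - 8)*(-18) = (10 - 8)*(-18) = 2*(-18) = -36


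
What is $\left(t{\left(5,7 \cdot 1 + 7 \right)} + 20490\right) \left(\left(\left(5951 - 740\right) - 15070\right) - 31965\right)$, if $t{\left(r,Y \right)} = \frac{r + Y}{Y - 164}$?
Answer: $- \frac{64272634672}{75} \approx -8.5697 \cdot 10^{8}$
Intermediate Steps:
$t{\left(r,Y \right)} = \frac{Y + r}{-164 + Y}$
$\left(t{\left(5,7 \cdot 1 + 7 \right)} + 20490\right) \left(\left(\left(5951 - 740\right) - 15070\right) - 31965\right) = \left(\frac{\left(7 \cdot 1 + 7\right) + 5}{-164 + \left(7 \cdot 1 + 7\right)} + 20490\right) \left(\left(\left(5951 - 740\right) - 15070\right) - 31965\right) = \left(\frac{\left(7 + 7\right) + 5}{-164 + \left(7 + 7\right)} + 20490\right) \left(\left(5211 - 15070\right) - 31965\right) = \left(\frac{14 + 5}{-164 + 14} + 20490\right) \left(-9859 - 31965\right) = \left(\frac{1}{-150} \cdot 19 + 20490\right) \left(-41824\right) = \left(\left(- \frac{1}{150}\right) 19 + 20490\right) \left(-41824\right) = \left(- \frac{19}{150} + 20490\right) \left(-41824\right) = \frac{3073481}{150} \left(-41824\right) = - \frac{64272634672}{75}$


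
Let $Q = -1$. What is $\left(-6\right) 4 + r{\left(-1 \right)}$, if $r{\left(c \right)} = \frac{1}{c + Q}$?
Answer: $- \frac{49}{2} \approx -24.5$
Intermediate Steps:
$r{\left(c \right)} = \frac{1}{-1 + c}$ ($r{\left(c \right)} = \frac{1}{c - 1} = \frac{1}{-1 + c}$)
$\left(-6\right) 4 + r{\left(-1 \right)} = \left(-6\right) 4 + \frac{1}{-1 - 1} = -24 + \frac{1}{-2} = -24 - \frac{1}{2} = - \frac{49}{2}$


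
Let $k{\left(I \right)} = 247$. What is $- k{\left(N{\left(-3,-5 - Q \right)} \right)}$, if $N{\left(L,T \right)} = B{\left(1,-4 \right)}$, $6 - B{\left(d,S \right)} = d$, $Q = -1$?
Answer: $-247$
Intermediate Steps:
$B{\left(d,S \right)} = 6 - d$
$N{\left(L,T \right)} = 5$ ($N{\left(L,T \right)} = 6 - 1 = 5$)
$- k{\left(N{\left(-3,-5 - Q \right)} \right)} = \left(-1\right) 247 = -247$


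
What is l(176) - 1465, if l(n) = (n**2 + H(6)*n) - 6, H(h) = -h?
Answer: 28449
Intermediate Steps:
l(n) = -6 + n**2 - 6*n (l(n) = (n**2 + (-1*6)*n) - 6 = (n**2 - 6*n) - 6 = -6 + n**2 - 6*n)
l(176) - 1465 = (-6 + 176**2 - 6*176) - 1465 = (-6 + 30976 - 1056) - 1465 = 29914 - 1465 = 28449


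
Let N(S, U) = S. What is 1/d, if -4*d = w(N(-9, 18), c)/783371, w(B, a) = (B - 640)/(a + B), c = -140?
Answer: -466889116/649 ≈ -7.1940e+5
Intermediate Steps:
w(B, a) = (-640 + B)/(B + a)
d = -649/466889116 (d = -(-640 - 9)/(-9 - 140)/(4*783371) = --649/(-149)/(4*783371) = -(-1/149*(-649))/(4*783371) = -649/(596*783371) = -¼*649/116722279 = -649/466889116 ≈ -1.3901e-6)
1/d = 1/(-649/466889116) = -466889116/649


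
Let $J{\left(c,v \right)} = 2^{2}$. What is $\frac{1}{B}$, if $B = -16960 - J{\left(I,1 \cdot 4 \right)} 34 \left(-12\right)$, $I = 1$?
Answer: $- \frac{1}{15328} \approx -6.524 \cdot 10^{-5}$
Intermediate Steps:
$J{\left(c,v \right)} = 4$
$B = -15328$ ($B = -16960 - 4 \cdot 34 \left(-12\right) = -16960 - 136 \left(-12\right) = -16960 - -1632 = -16960 + 1632 = -15328$)
$\frac{1}{B} = \frac{1}{-15328} = - \frac{1}{15328}$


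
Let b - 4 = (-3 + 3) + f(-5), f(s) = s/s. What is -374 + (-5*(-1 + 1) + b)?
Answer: -369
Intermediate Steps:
f(s) = 1
b = 5 (b = 4 + ((-3 + 3) + 1) = 4 + (0 + 1) = 4 + 1 = 5)
-374 + (-5*(-1 + 1) + b) = -374 + (-5*(-1 + 1) + 5) = -374 + (-5*0 + 5) = -374 + (0 + 5) = -374 + 5 = -369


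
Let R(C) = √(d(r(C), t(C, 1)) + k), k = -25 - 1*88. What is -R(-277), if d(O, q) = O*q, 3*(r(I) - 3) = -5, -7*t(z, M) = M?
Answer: -I*√49917/21 ≈ -10.639*I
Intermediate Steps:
t(z, M) = -M/7
r(I) = 4/3 (r(I) = 3 + (⅓)*(-5) = 3 - 5/3 = 4/3)
k = -113 (k = -25 - 88 = -113)
R(C) = I*√49917/21 (R(C) = √(4*(-⅐*1)/3 - 113) = √((4/3)*(-⅐) - 113) = √(-4/21 - 113) = √(-2377/21) = I*√49917/21)
-R(-277) = -I*√49917/21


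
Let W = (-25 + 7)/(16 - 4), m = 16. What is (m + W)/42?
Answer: 29/84 ≈ 0.34524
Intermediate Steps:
W = -3/2 (W = -18/12 = -18*1/12 = -3/2 ≈ -1.5000)
(m + W)/42 = (16 - 3/2)/42 = (1/42)*(29/2) = 29/84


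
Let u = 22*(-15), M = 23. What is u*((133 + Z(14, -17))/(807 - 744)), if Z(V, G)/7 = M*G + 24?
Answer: 12760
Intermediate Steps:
Z(V, G) = 168 + 161*G (Z(V, G) = 7*(23*G + 24) = 7*(24 + 23*G) = 168 + 161*G)
u = -330
u*((133 + Z(14, -17))/(807 - 744)) = -330*(133 + (168 + 161*(-17)))/(807 - 744) = -330*(133 + (168 - 2737))/63 = -330*(133 - 2569)/63 = -(-803880)/63 = -330*(-116/3) = 12760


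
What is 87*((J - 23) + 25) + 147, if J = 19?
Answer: 1974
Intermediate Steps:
87*((J - 23) + 25) + 147 = 87*((19 - 23) + 25) + 147 = 87*(-4 + 25) + 147 = 87*21 + 147 = 1827 + 147 = 1974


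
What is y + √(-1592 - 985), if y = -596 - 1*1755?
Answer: -2351 + I*√2577 ≈ -2351.0 + 50.764*I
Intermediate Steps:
y = -2351 (y = -596 - 1755 = -2351)
y + √(-1592 - 985) = -2351 + √(-1592 - 985) = -2351 + √(-2577) = -2351 + I*√2577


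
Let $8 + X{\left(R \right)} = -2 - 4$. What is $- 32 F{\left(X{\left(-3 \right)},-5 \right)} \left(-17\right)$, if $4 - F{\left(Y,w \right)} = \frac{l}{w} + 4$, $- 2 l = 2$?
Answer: $- \frac{544}{5} \approx -108.8$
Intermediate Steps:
$l = -1$ ($l = \left(- \frac{1}{2}\right) 2 = -1$)
$X{\left(R \right)} = -14$ ($X{\left(R \right)} = -8 - 6 = -14$)
$F{\left(Y,w \right)} = \frac{1}{w}$ ($F{\left(Y,w \right)} = 4 - \left(- \frac{1}{w} + 4\right) = 4 - \left(4 - \frac{1}{w}\right) = \frac{1}{w}$)
$- 32 F{\left(X{\left(-3 \right)},-5 \right)} \left(-17\right) = - \frac{32}{-5} \left(-17\right) = \left(-32\right) \left(- \frac{1}{5}\right) \left(-17\right) = \frac{32}{5} \left(-17\right) = - \frac{544}{5}$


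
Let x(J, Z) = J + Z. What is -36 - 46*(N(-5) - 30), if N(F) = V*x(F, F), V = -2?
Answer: 424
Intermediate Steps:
N(F) = -4*F (N(F) = -2*(F + F) = -4*F)
-36 - 46*(N(-5) - 30) = -36 - 46*(-4*(-5) - 30) = -36 - 46*(20 - 30) = -36 - 46*(-10) = -36 + 460 = 424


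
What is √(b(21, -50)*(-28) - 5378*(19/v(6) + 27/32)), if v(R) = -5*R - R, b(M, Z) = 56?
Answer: I*√470491/12 ≈ 57.16*I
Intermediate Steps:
v(R) = -6*R
√(b(21, -50)*(-28) - 5378*(19/v(6) + 27/32)) = √(56*(-28) - 5378*(19/((-6*6)) + 27/32)) = √(-1568 - 5378*(19/(-36) + 27*(1/32))) = √(-1568 - 5378*(19*(-1/36) + 27/32)) = √(-1568 - 5378*(-19/36 + 27/32)) = √(-1568 - 5378*91/288) = √(-1568 - 244699/144) = √(-470491/144) = I*√470491/12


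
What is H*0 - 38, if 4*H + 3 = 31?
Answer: -38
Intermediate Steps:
H = 7 (H = -3/4 + (1/4)*31 = -3/4 + 31/4 = 7)
H*0 - 38 = 7*0 - 38 = 0 - 38 = -38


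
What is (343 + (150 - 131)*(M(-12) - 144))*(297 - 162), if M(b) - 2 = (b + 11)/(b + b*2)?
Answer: -1271415/4 ≈ -3.1785e+5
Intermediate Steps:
M(b) = 2 + (11 + b)/(3*b) (M(b) = 2 + (b + 11)/(b + b*2) = 2 + (11 + b)/(b + 2*b) = 2 + (11 + b)/((3*b)) = 2 + (11 + b)*(1/(3*b)) = 2 + (11 + b)/(3*b))
(343 + (150 - 131)*(M(-12) - 144))*(297 - 162) = (343 + (150 - 131)*((⅓)*(11 + 7*(-12))/(-12) - 144))*(297 - 162) = (343 + 19*((⅓)*(-1/12)*(11 - 84) - 144))*135 = (343 + 19*((⅓)*(-1/12)*(-73) - 144))*135 = (343 + 19*(73/36 - 144))*135 = (343 + 19*(-5111/36))*135 = (343 - 97109/36)*135 = -84761/36*135 = -1271415/4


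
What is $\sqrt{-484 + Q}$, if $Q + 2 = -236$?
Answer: $19 i \sqrt{2} \approx 26.87 i$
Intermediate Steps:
$Q = -238$ ($Q = -2 - 236 = -238$)
$\sqrt{-484 + Q} = \sqrt{-484 - 238} = \sqrt{-722} = 19 i \sqrt{2}$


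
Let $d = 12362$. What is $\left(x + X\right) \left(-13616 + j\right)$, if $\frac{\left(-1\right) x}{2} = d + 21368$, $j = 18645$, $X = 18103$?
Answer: $-248216353$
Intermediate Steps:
$x = -67460$ ($x = - 2 \left(12362 + 21368\right) = \left(-2\right) 33730 = -67460$)
$\left(x + X\right) \left(-13616 + j\right) = \left(-67460 + 18103\right) \left(-13616 + 18645\right) = \left(-49357\right) 5029 = -248216353$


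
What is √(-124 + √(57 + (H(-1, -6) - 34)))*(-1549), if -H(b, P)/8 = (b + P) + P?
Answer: -1549*I*√(124 - √127) ≈ -16446.0*I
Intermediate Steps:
H(b, P) = -16*P - 8*b (H(b, P) = -8*((b + P) + P) = -8*((P + b) + P) = -8*(b + 2*P) = -16*P - 8*b)
√(-124 + √(57 + (H(-1, -6) - 34)))*(-1549) = √(-124 + √(57 + ((-16*(-6) - 8*(-1)) - 34)))*(-1549) = √(-124 + √(57 + ((96 + 8) - 34)))*(-1549) = √(-124 + √(57 + (104 - 34)))*(-1549) = √(-124 + √(57 + 70))*(-1549) = √(-124 + √127)*(-1549) = -1549*√(-124 + √127)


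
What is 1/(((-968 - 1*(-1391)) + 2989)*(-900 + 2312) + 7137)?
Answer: 1/4824881 ≈ 2.0726e-7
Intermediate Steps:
1/(((-968 - 1*(-1391)) + 2989)*(-900 + 2312) + 7137) = 1/(((-968 + 1391) + 2989)*1412 + 7137) = 1/((423 + 2989)*1412 + 7137) = 1/(3412*1412 + 7137) = 1/(4817744 + 7137) = 1/4824881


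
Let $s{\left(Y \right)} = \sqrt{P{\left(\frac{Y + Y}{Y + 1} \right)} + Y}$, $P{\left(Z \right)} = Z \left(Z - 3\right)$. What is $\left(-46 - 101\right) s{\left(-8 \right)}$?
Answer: $- 42 i \sqrt{118} \approx - 456.24 i$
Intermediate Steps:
$P{\left(Z \right)} = Z \left(-3 + Z\right)$
$s{\left(Y \right)} = \sqrt{Y + \frac{2 Y \left(-3 + \frac{2 Y}{1 + Y}\right)}{1 + Y}}$ ($s{\left(Y \right)} = \sqrt{\frac{Y + Y}{Y + 1} \left(-3 + \frac{Y + Y}{Y + 1}\right) + Y} = \sqrt{\frac{2 Y}{1 + Y} \left(-3 + \frac{2 Y}{1 + Y}\right) + Y} = \sqrt{\frac{2 Y \left(-3 + \frac{2 Y}{1 + Y}\right)}{1 + Y} + Y} = \sqrt{Y + \frac{2 Y \left(-3 + \frac{2 Y}{1 + Y}\right)}{1 + Y}}$)
$\left(-46 - 101\right) s{\left(-8 \right)} = \left(-46 - 101\right) \sqrt{- \frac{8 \left(-5 + \left(-8\right)^{2}\right)}{1 + \left(-8\right)^{2} + 2 \left(-8\right)}} = - 147 \sqrt{- \frac{8 \left(-5 + 64\right)}{1 + 64 - 16}} = - 147 \sqrt{\left(-8\right) \frac{1}{49} \cdot 59} = - 147 \sqrt{- \frac{472}{49}} = - 147 \frac{2 i \sqrt{118}}{7} = - 42 i \sqrt{118}$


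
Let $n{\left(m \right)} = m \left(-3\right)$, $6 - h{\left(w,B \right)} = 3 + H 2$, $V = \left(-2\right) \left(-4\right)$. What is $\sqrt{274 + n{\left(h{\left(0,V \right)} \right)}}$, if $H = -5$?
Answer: $\sqrt{235} \approx 15.33$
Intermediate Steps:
$V = 8$
$h{\left(w,B \right)} = 13$ ($h{\left(w,B \right)} = 6 - \left(3 - 10\right) = 6 - -7 = 6 + 7 = 13$)
$n{\left(m \right)} = - 3 m$
$\sqrt{274 + n{\left(h{\left(0,V \right)} \right)}} = \sqrt{274 - 39} = \sqrt{235}$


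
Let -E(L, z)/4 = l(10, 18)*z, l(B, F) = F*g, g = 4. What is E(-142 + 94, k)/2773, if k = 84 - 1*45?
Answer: -11232/2773 ≈ -4.0505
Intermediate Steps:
k = 39 (k = 84 - 45 = 39)
l(B, F) = 4*F (l(B, F) = F*4 = 4*F)
E(L, z) = -288*z (E(L, z) = -4*4*18*z = -288*z)
E(-142 + 94, k)/2773 = -288*39/2773 = -11232*1/2773 = -11232/2773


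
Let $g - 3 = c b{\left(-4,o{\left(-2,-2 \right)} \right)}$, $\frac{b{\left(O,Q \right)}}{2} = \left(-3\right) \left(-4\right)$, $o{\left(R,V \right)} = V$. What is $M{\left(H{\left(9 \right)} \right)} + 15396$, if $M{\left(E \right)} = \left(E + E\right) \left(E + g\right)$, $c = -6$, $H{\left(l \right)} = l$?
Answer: $13020$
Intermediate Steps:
$b{\left(O,Q \right)} = 24$ ($b{\left(O,Q \right)} = 2 \left(\left(-3\right) \left(-4\right)\right) = 2 \cdot 12 = 24$)
$g = -141$ ($g = 3 - 144 = -141$)
$M{\left(E \right)} = 2 E \left(-141 + E\right)$ ($M{\left(E \right)} = \left(E + E\right) \left(E - 141\right) = 2 E \left(-141 + E\right)$)
$M{\left(H{\left(9 \right)} \right)} + 15396 = 2 \cdot 9 \left(-141 + 9\right) + 15396 = 2 \cdot 9 \left(-132\right) + 15396 = -2376 + 15396 = 13020$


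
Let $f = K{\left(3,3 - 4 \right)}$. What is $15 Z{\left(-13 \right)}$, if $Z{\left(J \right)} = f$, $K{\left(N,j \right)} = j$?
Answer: $-15$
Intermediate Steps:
$f = -1$ ($f = 3 - 4 = -1$)
$Z{\left(J \right)} = -1$
$15 Z{\left(-13 \right)} = 15 \left(-1\right) = -15$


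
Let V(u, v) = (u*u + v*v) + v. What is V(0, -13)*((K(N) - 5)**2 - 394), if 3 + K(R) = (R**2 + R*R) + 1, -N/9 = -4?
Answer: 1042365636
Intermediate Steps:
V(u, v) = v + u**2 + v**2 (V(u, v) = (u**2 + v**2) + v = v + u**2 + v**2)
N = 36 (N = -9*(-4) = 36)
K(R) = -2 + 2*R**2 (K(R) = -3 + ((R**2 + R*R) + 1) = -3 + ((R**2 + R**2) + 1) = -3 + (2*R**2 + 1) = -3 + (1 + 2*R**2) = -2 + 2*R**2)
V(0, -13)*((K(N) - 5)**2 - 394) = (-13 + 0**2 + (-13)**2)*(((-2 + 2*36**2) - 5)**2 - 394) = (-13 + 0 + 169)*(((-2 + 2*1296) - 5)**2 - 394) = 156*(((-2 + 2592) - 5)**2 - 394) = 156*((2590 - 5)**2 - 394) = 156*(2585**2 - 394) = 156*(6682225 - 394) = 156*6681831 = 1042365636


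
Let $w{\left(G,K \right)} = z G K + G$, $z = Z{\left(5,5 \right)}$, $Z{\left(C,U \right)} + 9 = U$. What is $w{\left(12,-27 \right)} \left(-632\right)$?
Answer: $-826656$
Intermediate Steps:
$Z{\left(C,U \right)} = -9 + U$
$z = -4$ ($z = -9 + 5 = -4$)
$w{\left(G,K \right)} = G - 4 G K$ ($w{\left(G,K \right)} = - 4 G K + G = G - 4 G K$)
$w{\left(12,-27 \right)} \left(-632\right) = 12 \left(1 - -108\right) \left(-632\right) = 12 \left(1 + 108\right) \left(-632\right) = 12 \cdot 109 \left(-632\right) = 1308 \left(-632\right) = -826656$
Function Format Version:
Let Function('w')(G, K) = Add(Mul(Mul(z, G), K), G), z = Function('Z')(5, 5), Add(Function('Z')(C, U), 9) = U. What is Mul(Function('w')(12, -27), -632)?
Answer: -826656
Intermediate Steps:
Function('Z')(C, U) = Add(-9, U)
z = -4 (z = Add(-9, 5) = -4)
Function('w')(G, K) = Add(G, Mul(-4, G, K)) (Function('w')(G, K) = Add(Mul(Mul(-4, G), K), G) = Add(Mul(-4, G, K), G) = Add(G, Mul(-4, G, K)))
Mul(Function('w')(12, -27), -632) = Mul(Mul(12, Add(1, Mul(-4, -27))), -632) = Mul(Mul(12, Add(1, 108)), -632) = Mul(Mul(12, 109), -632) = Mul(1308, -632) = -826656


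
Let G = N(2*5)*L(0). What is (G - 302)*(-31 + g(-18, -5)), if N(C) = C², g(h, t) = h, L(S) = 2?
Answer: 4998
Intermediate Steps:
G = 200 (G = (2*5)²*2 = 10²*2 = 100*2 = 200)
(G - 302)*(-31 + g(-18, -5)) = (200 - 302)*(-31 - 18) = -102*(-49) = 4998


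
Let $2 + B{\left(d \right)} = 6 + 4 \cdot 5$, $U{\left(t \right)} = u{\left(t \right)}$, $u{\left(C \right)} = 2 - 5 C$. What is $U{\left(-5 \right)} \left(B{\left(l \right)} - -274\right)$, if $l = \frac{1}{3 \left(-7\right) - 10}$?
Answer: $8046$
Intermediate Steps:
$l = - \frac{1}{31}$ ($l = \frac{1}{-21 - 10} = \frac{1}{-31} = - \frac{1}{31} \approx -0.032258$)
$U{\left(t \right)} = 2 - 5 t$
$B{\left(d \right)} = 24$ ($B{\left(d \right)} = -2 + \left(6 + 4 \cdot 5\right) = -2 + \left(6 + 20\right) = -2 + 26 = 24$)
$U{\left(-5 \right)} \left(B{\left(l \right)} - -274\right) = \left(2 - -25\right) \left(24 - -274\right) = \left(2 + 25\right) \left(24 + 274\right) = 27 \cdot 298 = 8046$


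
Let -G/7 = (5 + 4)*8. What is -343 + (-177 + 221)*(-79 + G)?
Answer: -25995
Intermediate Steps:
G = -504 (G = -7*(5 + 4)*8 = -63*8 = -7*72 = -504)
-343 + (-177 + 221)*(-79 + G) = -343 + (-177 + 221)*(-79 - 504) = -343 + 44*(-583) = -343 - 25652 = -25995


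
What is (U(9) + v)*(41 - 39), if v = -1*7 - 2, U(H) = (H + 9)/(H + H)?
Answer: -16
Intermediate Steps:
U(H) = (9 + H)/(2*H) (U(H) = (9 + H)/((2*H)) = (9 + H)*(1/(2*H)) = (9 + H)/(2*H))
v = -9 (v = -7 - 2 = -9)
(U(9) + v)*(41 - 39) = ((½)*(9 + 9)/9 - 9)*(41 - 39) = ((½)*(⅑)*18 - 9)*2 = (1 - 9)*2 = -8*2 = -16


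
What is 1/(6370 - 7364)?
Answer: -1/994 ≈ -0.0010060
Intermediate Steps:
1/(6370 - 7364) = 1/(-994) = -1/994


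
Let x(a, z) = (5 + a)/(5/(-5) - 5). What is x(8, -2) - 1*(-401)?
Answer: 2393/6 ≈ 398.83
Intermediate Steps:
x(a, z) = -5/6 - a/6 (x(a, z) = (5 + a)/(5*(-1/5) - 5) = (5 + a)/(-1 - 5) = (5 + a)/(-6) = (5 + a)*(-1/6) = -5/6 - a/6)
x(8, -2) - 1*(-401) = (-5/6 - 1/6*8) - 1*(-401) = (-5/6 - 4/3) + 401 = -13/6 + 401 = 2393/6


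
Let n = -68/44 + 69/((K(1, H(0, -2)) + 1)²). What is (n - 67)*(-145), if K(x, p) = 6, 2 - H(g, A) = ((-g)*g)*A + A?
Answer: 5247115/539 ≈ 9734.9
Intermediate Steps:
H(g, A) = 2 - A + A*g² (H(g, A) = 2 - (((-g)*g)*A + A) = 2 - ((-g²)*A + A) = 2 - (-A*g² + A) = 2 - (A - A*g²) = 2 + (-A + A*g²) = 2 - A + A*g²)
n = -74/539 (n = -68/44 + 69/((6 + 1)²) = -68*1/44 + 69/(7²) = -17/11 + 69/49 = -74/539 ≈ -0.13729)
(n - 67)*(-145) = (-74/539 - 67)*(-145) = -36187/539*(-145) = 5247115/539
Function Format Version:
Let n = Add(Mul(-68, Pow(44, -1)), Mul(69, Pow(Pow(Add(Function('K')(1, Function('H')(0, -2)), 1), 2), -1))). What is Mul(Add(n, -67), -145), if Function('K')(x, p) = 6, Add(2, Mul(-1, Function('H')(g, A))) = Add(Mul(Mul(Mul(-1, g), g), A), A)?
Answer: Rational(5247115, 539) ≈ 9734.9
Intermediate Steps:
Function('H')(g, A) = Add(2, Mul(-1, A), Mul(A, Pow(g, 2))) (Function('H')(g, A) = Add(2, Mul(-1, Add(Mul(Mul(Mul(-1, g), g), A), A))) = Add(2, Mul(-1, Add(Mul(Mul(-1, Pow(g, 2)), A), A))) = Add(2, Mul(-1, Add(Mul(-1, A, Pow(g, 2)), A))) = Add(2, Mul(-1, Add(A, Mul(-1, A, Pow(g, 2))))) = Add(2, Add(Mul(-1, A), Mul(A, Pow(g, 2)))) = Add(2, Mul(-1, A), Mul(A, Pow(g, 2))))
n = Rational(-74, 539) (n = Add(Mul(-68, Pow(44, -1)), Mul(69, Pow(Pow(Add(6, 1), 2), -1))) = Add(Mul(-68, Rational(1, 44)), Mul(69, Pow(Pow(7, 2), -1))) = Add(Rational(-17, 11), Mul(69, Pow(49, -1))) = Add(Rational(-17, 11), Mul(69, Rational(1, 49))) = Add(Rational(-17, 11), Rational(69, 49)) = Rational(-74, 539) ≈ -0.13729)
Mul(Add(n, -67), -145) = Mul(Add(Rational(-74, 539), -67), -145) = Mul(Rational(-36187, 539), -145) = Rational(5247115, 539)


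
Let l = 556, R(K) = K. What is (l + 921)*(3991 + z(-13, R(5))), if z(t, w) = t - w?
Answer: 5868121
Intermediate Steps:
(l + 921)*(3991 + z(-13, R(5))) = (556 + 921)*(3991 + (-13 - 1*5)) = 1477*(3991 + (-13 - 5)) = 1477*(3991 - 18) = 1477*3973 = 5868121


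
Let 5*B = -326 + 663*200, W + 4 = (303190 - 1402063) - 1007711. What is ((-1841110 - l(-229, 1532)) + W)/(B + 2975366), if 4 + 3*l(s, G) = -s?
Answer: -19738865/15009104 ≈ -1.3151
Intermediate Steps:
l(s, G) = -4/3 - s/3 (l(s, G) = -4/3 + (-s)/3 = -4/3 - s/3)
W = -2106588 (W = -4 + ((303190 - 1402063) - 1007711) = -4 + (-1098873 - 1007711) = -4 - 2106584 = -2106588)
B = 132274/5 (B = (-326 + 663*200)/5 = (-326 + 132600)/5 = (1/5)*132274 = 132274/5 ≈ 26455.)
((-1841110 - l(-229, 1532)) + W)/(B + 2975366) = ((-1841110 - (-4/3 - 1/3*(-229))) - 2106588)/(132274/5 + 2975366) = ((-1841110 - (-4/3 + 229/3)) - 2106588)/(15009104/5) = ((-1841110 - 1*75) - 2106588)*(5/15009104) = ((-1841110 - 75) - 2106588)*(5/15009104) = (-1841185 - 2106588)*(5/15009104) = -3947773*5/15009104 = -19738865/15009104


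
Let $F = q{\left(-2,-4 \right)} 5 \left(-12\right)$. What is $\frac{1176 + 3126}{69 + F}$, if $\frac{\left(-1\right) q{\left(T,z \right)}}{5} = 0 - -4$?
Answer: $\frac{478}{141} \approx 3.3901$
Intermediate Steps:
$q{\left(T,z \right)} = -20$ ($q{\left(T,z \right)} = - 5 \left(0 - -4\right) = - 5 \left(0 + 4\right) = \left(-5\right) 4 = -20$)
$F = 1200$ ($F = \left(-20\right) 5 \left(-12\right) = \left(-100\right) \left(-12\right) = 1200$)
$\frac{1176 + 3126}{69 + F} = \frac{1176 + 3126}{69 + 1200} = \frac{4302}{1269} = 4302 \cdot \frac{1}{1269} = \frac{478}{141}$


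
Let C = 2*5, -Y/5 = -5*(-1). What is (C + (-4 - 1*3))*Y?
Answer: -75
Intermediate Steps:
Y = -25 (Y = -(-25)*(-1) = -5*5 = -25)
C = 10
(C + (-4 - 1*3))*Y = (10 + (-4 - 1*3))*(-25) = (10 + (-4 - 3))*(-25) = (10 - 7)*(-25) = 3*(-25) = -75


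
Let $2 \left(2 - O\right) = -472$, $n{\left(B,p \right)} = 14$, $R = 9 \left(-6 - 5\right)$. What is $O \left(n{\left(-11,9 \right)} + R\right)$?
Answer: $-20230$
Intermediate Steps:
$R = -99$ ($R = 9 \left(-11\right) = -99$)
$O = 238$ ($O = 2 - -236 = 2 + 236 = 238$)
$O \left(n{\left(-11,9 \right)} + R\right) = 238 \left(14 - 99\right) = 238 \left(-85\right) = -20230$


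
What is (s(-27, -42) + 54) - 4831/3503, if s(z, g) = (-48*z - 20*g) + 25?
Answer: 7754314/3503 ≈ 2213.6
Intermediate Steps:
s(z, g) = 25 - 48*z - 20*g
(s(-27, -42) + 54) - 4831/3503 = ((25 - 48*(-27) - 20*(-42)) + 54) - 4831/3503 = ((25 + 1296 + 840) + 54) - 4831/3503 = (2161 + 54) - 1*4831/3503 = 2215 - 4831/3503 = 7754314/3503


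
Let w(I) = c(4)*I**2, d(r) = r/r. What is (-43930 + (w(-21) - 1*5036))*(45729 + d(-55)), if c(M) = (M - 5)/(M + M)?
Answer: -8966944185/4 ≈ -2.2417e+9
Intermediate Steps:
d(r) = 1
c(M) = (-5 + M)/(2*M) (c(M) = (-5 + M)/((2*M)) = (-5 + M)*(1/(2*M)) = (-5 + M)/(2*M))
w(I) = -I**2/8 (w(I) = ((1/2)*(-5 + 4)/4)*I**2 = ((1/2)*(1/4)*(-1))*I**2 = -I**2/8)
(-43930 + (w(-21) - 1*5036))*(45729 + d(-55)) = (-43930 + (-1/8*(-21)**2 - 1*5036))*(45729 + 1) = (-43930 + (-1/8*441 - 5036))*45730 = (-43930 + (-441/8 - 5036))*45730 = (-43930 - 40729/8)*45730 = -392169/8*45730 = -8966944185/4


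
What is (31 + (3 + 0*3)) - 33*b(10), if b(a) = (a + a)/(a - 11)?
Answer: 694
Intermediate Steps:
b(a) = 2*a/(-11 + a) (b(a) = (2*a)/(-11 + a) = 2*a/(-11 + a))
(31 + (3 + 0*3)) - 33*b(10) = (31 + (3 + 0*3)) - 66*10/(-11 + 10) = (31 + (3 + 0)) - 66*10/(-1) = (31 + 3) - 66*10*(-1) = 34 - 33*(-20) = 34 + 660 = 694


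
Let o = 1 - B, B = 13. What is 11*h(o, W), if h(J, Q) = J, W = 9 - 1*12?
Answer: -132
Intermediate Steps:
W = -3 (W = 9 - 12 = -3)
o = -12 (o = 1 - 1*13 = 1 - 13 = -12)
11*h(o, W) = 11*(-12) = -132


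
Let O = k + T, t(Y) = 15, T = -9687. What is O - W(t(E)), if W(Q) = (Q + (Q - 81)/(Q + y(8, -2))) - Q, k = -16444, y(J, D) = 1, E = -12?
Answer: -209015/8 ≈ -26127.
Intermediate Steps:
O = -26131 (O = -16444 - 9687 = -26131)
W(Q) = (-81 + Q)/(1 + Q) (W(Q) = (Q + (Q - 81)/(Q + 1)) - Q = (Q + (-81 + Q)/(1 + Q)) - Q = (-81 + Q)/(1 + Q))
O - W(t(E)) = -26131 - (-81 + 15)/(1 + 15) = -26131 - (-66)/16 = -26131 - 1*(-33/8) = -26131 + 33/8 = -209015/8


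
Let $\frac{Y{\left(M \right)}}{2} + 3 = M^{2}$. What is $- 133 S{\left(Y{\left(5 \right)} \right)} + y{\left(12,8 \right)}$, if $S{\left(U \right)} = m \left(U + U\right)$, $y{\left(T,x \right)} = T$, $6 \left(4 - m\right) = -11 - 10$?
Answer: $-87768$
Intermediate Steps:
$m = \frac{15}{2}$ ($m = 4 - \frac{-11 - 10}{6} = 4 - - \frac{7}{2} = 4 + \frac{7}{2} = \frac{15}{2} \approx 7.5$)
$Y{\left(M \right)} = -6 + 2 M^{2}$
$S{\left(U \right)} = 15 U$ ($S{\left(U \right)} = \frac{15 \left(U + U\right)}{2} = \frac{15 \cdot 2 U}{2} = 15 U$)
$- 133 S{\left(Y{\left(5 \right)} \right)} + y{\left(12,8 \right)} = - 133 \cdot 15 \left(-6 + 2 \cdot 5^{2}\right) + 12 = - 133 \cdot 15 \left(-6 + 2 \cdot 25\right) + 12 = - 133 \cdot 15 \left(-6 + 50\right) + 12 = - 133 \cdot 15 \cdot 44 + 12 = \left(-133\right) 660 + 12 = -87780 + 12 = -87768$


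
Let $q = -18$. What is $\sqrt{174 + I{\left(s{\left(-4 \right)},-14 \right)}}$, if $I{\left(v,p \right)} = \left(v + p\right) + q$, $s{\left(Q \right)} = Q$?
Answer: $\sqrt{138} \approx 11.747$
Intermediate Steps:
$I{\left(v,p \right)} = -18 + p + v$ ($I{\left(v,p \right)} = \left(v + p\right) - 18 = \left(p + v\right) - 18 = -18 + p + v$)
$\sqrt{174 + I{\left(s{\left(-4 \right)},-14 \right)}} = \sqrt{174 - 36} = \sqrt{138}$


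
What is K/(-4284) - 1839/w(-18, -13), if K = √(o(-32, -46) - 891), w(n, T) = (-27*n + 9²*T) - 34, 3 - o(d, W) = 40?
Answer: 1839/601 - I*√58/1071 ≈ 3.0599 - 0.0071109*I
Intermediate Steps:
o(d, W) = -37 (o(d, W) = 3 - 1*40 = 3 - 40 = -37)
w(n, T) = -34 - 27*n + 81*T (w(n, T) = (-27*n + 81*T) - 34 = -34 - 27*n + 81*T)
K = 4*I*√58 (K = √(-37 - 891) = √(-928) = 4*I*√58 ≈ 30.463*I)
K/(-4284) - 1839/w(-18, -13) = (4*I*√58)/(-4284) - 1839/(-34 - 27*(-18) + 81*(-13)) = (4*I*√58)*(-1/4284) - 1839/(-34 + 486 - 1053) = -I*√58/1071 - 1839/(-601) = -I*√58/1071 - 1839*(-1/601) = -I*√58/1071 + 1839/601 = 1839/601 - I*√58/1071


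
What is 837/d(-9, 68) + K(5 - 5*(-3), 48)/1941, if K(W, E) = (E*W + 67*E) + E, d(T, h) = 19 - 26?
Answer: -531683/4529 ≈ -117.40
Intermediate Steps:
d(T, h) = -7
K(W, E) = 68*E + E*W (K(W, E) = (67*E + E*W) + E = 68*E + E*W)
837/d(-9, 68) + K(5 - 5*(-3), 48)/1941 = 837/(-7) + (48*(68 + (5 - 5*(-3))))/1941 = 837*(-⅐) + (48*(68 + (5 + 15)))*(1/1941) = -837/7 + (48*(68 + 20))*(1/1941) = -837/7 + (48*88)*(1/1941) = -837/7 + 4224*(1/1941) = -837/7 + 1408/647 = -531683/4529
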